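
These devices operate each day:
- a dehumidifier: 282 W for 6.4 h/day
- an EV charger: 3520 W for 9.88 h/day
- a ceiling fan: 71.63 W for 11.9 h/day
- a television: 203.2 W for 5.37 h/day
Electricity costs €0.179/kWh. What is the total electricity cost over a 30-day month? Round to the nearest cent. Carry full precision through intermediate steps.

€206.88

dehumidifier: 282 W × 6.4 h × 30 d = 54,144 Wh = 54.14 kWh
EV charger: 3520 W × 9.88 h × 30 d = 1,043,328 Wh = 1,043 kWh
ceiling fan: 71.63 W × 11.9 h × 30 d = 25,572 Wh = 25.57 kWh
television: 203.2 W × 5.37 h × 30 d = 32,736 Wh = 32.74 kWh
Total energy = 54.14 + 1,043 + 25.57 + 32.74 = 1,156 kWh
Cost = 1,156 kWh × €0.179 = €206.88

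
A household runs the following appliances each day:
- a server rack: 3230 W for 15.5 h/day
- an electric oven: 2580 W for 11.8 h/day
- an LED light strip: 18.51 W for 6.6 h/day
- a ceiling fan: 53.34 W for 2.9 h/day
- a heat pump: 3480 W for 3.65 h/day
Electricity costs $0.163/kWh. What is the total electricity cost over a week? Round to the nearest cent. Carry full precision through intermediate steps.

$106.67

server rack: 3230 W × 15.5 h × 7 d = 350,455 Wh = 350.5 kWh
electric oven: 2580 W × 11.8 h × 7 d = 213,108 Wh = 213.1 kWh
LED light strip: 18.51 W × 6.6 h × 7 d = 855 Wh = 0.8552 kWh
ceiling fan: 53.34 W × 2.9 h × 7 d = 1,083 Wh = 1.083 kWh
heat pump: 3480 W × 3.65 h × 7 d = 88,914 Wh = 88.91 kWh
Total energy = 350.5 + 213.1 + 0.8552 + 1.083 + 88.91 = 654.4 kWh
Cost = 654.4 kWh × $0.163 = $106.67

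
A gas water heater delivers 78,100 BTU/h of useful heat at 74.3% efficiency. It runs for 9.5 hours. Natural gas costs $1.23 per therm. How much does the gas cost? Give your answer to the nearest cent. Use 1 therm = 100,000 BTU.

Heat delivered = 78,100 BTU/h × 9.5 h = 741,950 BTU
Gas input = 741,950 / 0.743 = 998,587 BTU
= 998,587 / 100,000 = 9.986 therm
Cost = 9.986 × $1.23/therm = $12.28

$12.28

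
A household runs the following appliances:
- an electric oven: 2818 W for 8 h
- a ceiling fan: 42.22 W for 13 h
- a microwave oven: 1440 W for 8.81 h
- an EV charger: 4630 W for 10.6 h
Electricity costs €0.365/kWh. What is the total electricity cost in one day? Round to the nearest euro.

€31

electric oven: 2818 W × 8 h = 22,544 Wh = 22.54 kWh
ceiling fan: 42.22 W × 13 h = 549 Wh = 0.5489 kWh
microwave oven: 1440 W × 8.81 h = 12,686 Wh = 12.69 kWh
EV charger: 4630 W × 10.6 h = 49,078 Wh = 49.08 kWh
Total energy = 22.54 + 0.5489 + 12.69 + 49.08 = 84.86 kWh
Cost = 84.86 kWh × €0.365 = €30.97 ≈ €31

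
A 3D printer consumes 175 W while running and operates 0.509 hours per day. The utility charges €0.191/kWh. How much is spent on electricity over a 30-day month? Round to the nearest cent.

Energy = 175 W × 0.509 h/day × 30 days = 2,672 Wh = 2.672 kWh
Cost = 2.672 kWh × €0.191/kWh = €0.51

€0.51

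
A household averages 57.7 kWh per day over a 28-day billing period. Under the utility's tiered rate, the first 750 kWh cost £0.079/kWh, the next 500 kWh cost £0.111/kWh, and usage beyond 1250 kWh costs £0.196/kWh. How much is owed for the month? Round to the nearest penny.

£186.41

Usage = 57.7 kWh/day × 28 days = 1615.6 kWh
First 750 kWh × £0.079 = £59.25
Next 500 kWh × £0.111 = £55.50
Remaining 365.6 kWh × £0.196 = £71.66
Total = £186.41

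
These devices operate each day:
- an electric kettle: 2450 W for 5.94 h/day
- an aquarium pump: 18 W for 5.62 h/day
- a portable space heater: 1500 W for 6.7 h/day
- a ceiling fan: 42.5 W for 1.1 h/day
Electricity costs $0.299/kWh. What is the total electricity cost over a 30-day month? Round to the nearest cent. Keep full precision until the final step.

$222.02

electric kettle: 2450 W × 5.94 h × 30 d = 436,590 Wh = 436.6 kWh
aquarium pump: 18 W × 5.62 h × 30 d = 3,035 Wh = 3.035 kWh
portable space heater: 1500 W × 6.7 h × 30 d = 301,500 Wh = 301.5 kWh
ceiling fan: 42.5 W × 1.1 h × 30 d = 1,403 Wh = 1.403 kWh
Total energy = 436.6 + 3.035 + 301.5 + 1.403 = 742.5 kWh
Cost = 742.5 kWh × $0.299 = $222.02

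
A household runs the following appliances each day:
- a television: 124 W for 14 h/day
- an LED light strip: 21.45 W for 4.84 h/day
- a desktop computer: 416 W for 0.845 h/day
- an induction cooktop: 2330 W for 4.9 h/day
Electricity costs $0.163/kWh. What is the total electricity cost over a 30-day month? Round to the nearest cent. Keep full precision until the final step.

$66.54

television: 124 W × 14 h × 30 d = 52,080 Wh = 52.08 kWh
LED light strip: 21.45 W × 4.84 h × 30 d = 3,115 Wh = 3.115 kWh
desktop computer: 416 W × 0.845 h × 30 d = 10,546 Wh = 10.55 kWh
induction cooktop: 2330 W × 4.9 h × 30 d = 342,510 Wh = 342.5 kWh
Total energy = 52.08 + 3.115 + 10.55 + 342.5 = 408.3 kWh
Cost = 408.3 kWh × $0.163 = $66.54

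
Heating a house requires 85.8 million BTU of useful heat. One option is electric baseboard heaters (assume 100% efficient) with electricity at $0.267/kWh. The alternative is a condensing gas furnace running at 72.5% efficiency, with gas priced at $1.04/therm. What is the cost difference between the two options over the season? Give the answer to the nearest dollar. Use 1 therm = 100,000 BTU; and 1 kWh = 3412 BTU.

Heat load = 85.8 × 10⁶ BTU = 85,800,000 BTU
Gas: input = 85,800,000 / 0.725 = 118,344,828 BTU = 1,183 therm → 1,183 × $1.04 = $1,230.79
Electric: 85,800,000 BTU / 3412 = 25,150 kWh → × $0.267 = $6,714.13
Difference = |$1,230.79 − $6,714.13| = $5,483.34 ≈ $5483

$5483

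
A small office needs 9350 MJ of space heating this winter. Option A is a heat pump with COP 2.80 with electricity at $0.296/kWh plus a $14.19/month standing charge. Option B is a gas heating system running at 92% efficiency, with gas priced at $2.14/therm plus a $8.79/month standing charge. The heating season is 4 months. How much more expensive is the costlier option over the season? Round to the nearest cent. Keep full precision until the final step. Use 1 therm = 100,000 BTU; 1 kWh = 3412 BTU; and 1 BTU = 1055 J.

$90.04

Heat load = 9350 MJ = 9,350,000,000 J / 1055 = 8,862,559 BTU
Gas: input = 8,862,559 / 0.92 = 9,633,217 BTU = 96.33 therm → 96.33 × $2.14 = $206.15; + 4 × $8.79 standing = $241.31
Heat pump: 8,862,559 BTU / 3412 = 2,597 kWh heat; / 2.80 = 927.7 kWh in → × $0.296 = $274.59; + 4 × $14.19 standing = $331.35
Difference = |$241.31 − $331.35| = $90.04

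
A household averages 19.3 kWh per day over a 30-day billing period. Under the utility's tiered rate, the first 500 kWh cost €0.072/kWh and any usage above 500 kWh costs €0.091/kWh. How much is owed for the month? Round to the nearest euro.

Usage = 19.3 kWh/day × 30 days = 579 kWh
First 500 kWh × €0.072 = €36.00
Remaining 79 kWh × €0.091 = €7.19
Total = €43.19 ≈ €43

€43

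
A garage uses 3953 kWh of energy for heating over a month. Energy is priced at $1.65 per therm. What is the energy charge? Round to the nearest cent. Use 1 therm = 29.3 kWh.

$222.61

3953 kWh × (0.03413 therm/kWh) = 134.9 therm
Cost = 134.9 therm × $1.65/therm = $222.61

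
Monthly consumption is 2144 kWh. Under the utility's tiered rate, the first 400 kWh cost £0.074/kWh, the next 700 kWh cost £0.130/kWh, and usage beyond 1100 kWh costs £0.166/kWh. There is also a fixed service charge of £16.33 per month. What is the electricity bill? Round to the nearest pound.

£310

First 400 kWh × £0.074 = £29.60
Next 700 kWh × £0.130 = £91.00
Remaining 1044 kWh × £0.166 = £173.30
Energy charge = £293.90; + service £16.33 = £310.23 ≈ £310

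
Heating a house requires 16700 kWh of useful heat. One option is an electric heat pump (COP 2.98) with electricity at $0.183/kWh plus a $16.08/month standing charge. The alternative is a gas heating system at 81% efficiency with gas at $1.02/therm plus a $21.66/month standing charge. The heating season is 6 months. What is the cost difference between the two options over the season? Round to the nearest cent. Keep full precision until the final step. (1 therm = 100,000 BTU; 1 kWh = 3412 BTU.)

$274.53

Heat load = 16700 kWh × 3412 = 56,980,400 BTU
Gas: input = 56,980,400 / 0.81 = 70,346,173 BTU = 703.5 therm → 703.5 × $1.02 = $717.53; + 6 × $21.66 standing = $847.49
Heat pump: 56,980,400 BTU / 3412 = 16,700 kWh heat; / 2.98 = 5,604 kWh in → × $0.183 = $1,025.54; + 6 × $16.08 standing = $1,122.02
Difference = |$847.49 − $1,122.02| = $274.53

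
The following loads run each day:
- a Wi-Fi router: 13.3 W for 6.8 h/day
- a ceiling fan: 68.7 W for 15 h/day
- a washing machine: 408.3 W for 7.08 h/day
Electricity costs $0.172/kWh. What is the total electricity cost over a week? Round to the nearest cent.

Wi-Fi router: 13.3 W × 6.8 h × 7 d = 633 Wh = 0.6331 kWh
ceiling fan: 68.7 W × 15 h × 7 d = 7,214 Wh = 7.213 kWh
washing machine: 408.3 W × 7.08 h × 7 d = 20,235 Wh = 20.24 kWh
Total energy = 0.6331 + 7.213 + 20.24 = 28.08 kWh
Cost = 28.08 kWh × $0.172 = $4.83

$4.83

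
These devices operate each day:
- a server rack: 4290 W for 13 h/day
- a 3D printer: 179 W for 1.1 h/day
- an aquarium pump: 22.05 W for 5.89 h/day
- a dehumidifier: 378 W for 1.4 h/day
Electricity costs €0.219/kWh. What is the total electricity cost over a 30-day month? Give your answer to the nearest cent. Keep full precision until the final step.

server rack: 4290 W × 13 h × 30 d = 1,673,100 Wh = 1,673 kWh
3D printer: 179 W × 1.1 h × 30 d = 5,907 Wh = 5.907 kWh
aquarium pump: 22.05 W × 5.89 h × 30 d = 3,896 Wh = 3.896 kWh
dehumidifier: 378 W × 1.4 h × 30 d = 15,876 Wh = 15.88 kWh
Total energy = 1,673 + 5.907 + 3.896 + 15.88 = 1,699 kWh
Cost = 1,699 kWh × €0.219 = €372.03

€372.03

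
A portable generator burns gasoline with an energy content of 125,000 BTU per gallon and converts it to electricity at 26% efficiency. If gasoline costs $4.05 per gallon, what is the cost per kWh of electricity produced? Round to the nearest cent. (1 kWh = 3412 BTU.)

$0.43

Electrical output per gallon = 125,000 BTU × 0.26 / 3412 BTU/kWh = 9.525 kWh
Cost per kWh = $4.05 / 9.525 kWh = $0.425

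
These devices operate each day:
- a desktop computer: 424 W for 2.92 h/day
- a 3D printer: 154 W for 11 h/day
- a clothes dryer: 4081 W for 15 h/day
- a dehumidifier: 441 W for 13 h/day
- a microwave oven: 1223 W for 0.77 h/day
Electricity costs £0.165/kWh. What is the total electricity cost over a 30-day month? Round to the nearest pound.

£351

desktop computer: 424 W × 2.92 h × 30 d = 37,142 Wh = 37.14 kWh
3D printer: 154 W × 11 h × 30 d = 50,820 Wh = 50.82 kWh
clothes dryer: 4081 W × 15 h × 30 d = 1,836,450 Wh = 1,836 kWh
dehumidifier: 441 W × 13 h × 30 d = 171,990 Wh = 172 kWh
microwave oven: 1223 W × 0.77 h × 30 d = 28,251 Wh = 28.25 kWh
Total energy = 37.14 + 50.82 + 1,836 + 172 + 28.25 = 2,125 kWh
Cost = 2,125 kWh × £0.165 = £350.57 ≈ £351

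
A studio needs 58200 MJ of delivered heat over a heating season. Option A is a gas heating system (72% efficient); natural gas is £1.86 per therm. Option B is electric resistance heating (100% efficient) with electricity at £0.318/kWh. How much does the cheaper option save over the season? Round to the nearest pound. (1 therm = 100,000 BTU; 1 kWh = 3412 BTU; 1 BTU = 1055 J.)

£3716

Heat load = 58200 MJ = 58,200,000,000 J / 1055 = 55,165,877 BTU
Gas: input = 55,165,877 / 0.72 = 76,619,273 BTU = 766.2 therm → 766.2 × £1.86 = £1,425.12
Electric: 55,165,877 BTU / 3412 = 16,170 kWh → × £0.318 = £5,141.49
Difference = |£1,425.12 − £5,141.49| = £3,716.37 ≈ £3716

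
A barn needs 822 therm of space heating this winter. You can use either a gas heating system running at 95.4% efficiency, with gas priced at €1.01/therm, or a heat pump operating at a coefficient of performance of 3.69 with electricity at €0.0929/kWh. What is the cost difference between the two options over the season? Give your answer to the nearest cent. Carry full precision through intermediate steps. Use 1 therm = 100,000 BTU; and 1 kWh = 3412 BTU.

Heat load = 822 therm × 100,000 = 82,200,000 BTU
Gas: input = 82,200,000 / 0.954 = 86,163,522 BTU = 861.6 therm → 861.6 × €1.01 = €870.25
Heat pump: 82,200,000 BTU / 3412 = 24,090 kWh heat; / 3.69 = 6,529 kWh in → × €0.0929 = €606.53
Difference = |€870.25 − €606.53| = €263.72

€263.72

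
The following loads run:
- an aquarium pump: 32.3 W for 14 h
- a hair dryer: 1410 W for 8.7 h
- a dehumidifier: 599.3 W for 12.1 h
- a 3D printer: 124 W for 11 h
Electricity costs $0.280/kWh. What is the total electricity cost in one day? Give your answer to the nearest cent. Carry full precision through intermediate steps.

aquarium pump: 32.3 W × 14 h = 452 Wh = 0.4522 kWh
hair dryer: 1410 W × 8.7 h = 12,267 Wh = 12.27 kWh
dehumidifier: 599.3 W × 12.1 h = 7,252 Wh = 7.252 kWh
3D printer: 124 W × 11 h = 1,364 Wh = 1.364 kWh
Total energy = 0.4522 + 12.27 + 7.252 + 1.364 = 21.33 kWh
Cost = 21.33 kWh × $0.280 = $5.97

$5.97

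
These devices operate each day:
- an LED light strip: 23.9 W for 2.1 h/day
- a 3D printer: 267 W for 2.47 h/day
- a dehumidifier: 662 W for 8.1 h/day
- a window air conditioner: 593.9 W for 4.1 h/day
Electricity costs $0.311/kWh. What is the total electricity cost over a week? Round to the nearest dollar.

$19

LED light strip: 23.9 W × 2.1 h × 7 d = 351 Wh = 0.3513 kWh
3D printer: 267 W × 2.47 h × 7 d = 4,616 Wh = 4.616 kWh
dehumidifier: 662 W × 8.1 h × 7 d = 37,535 Wh = 37.54 kWh
window air conditioner: 593.9 W × 4.1 h × 7 d = 17,045 Wh = 17.04 kWh
Total energy = 0.3513 + 4.616 + 37.54 + 17.04 = 59.55 kWh
Cost = 59.55 kWh × $0.311 = $18.52 ≈ $19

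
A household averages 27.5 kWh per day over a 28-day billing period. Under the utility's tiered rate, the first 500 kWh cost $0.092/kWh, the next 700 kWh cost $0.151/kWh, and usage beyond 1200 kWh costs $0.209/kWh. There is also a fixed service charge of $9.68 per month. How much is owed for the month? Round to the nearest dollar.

Usage = 27.5 kWh/day × 28 days = 770 kWh
First 500 kWh × $0.092 = $46.00
Next 270 kWh × $0.151 = $40.77
Remaining tier: 0 kWh (not reached)
Energy charge = $86.77; + service $9.68 = $96.45 ≈ $96

$96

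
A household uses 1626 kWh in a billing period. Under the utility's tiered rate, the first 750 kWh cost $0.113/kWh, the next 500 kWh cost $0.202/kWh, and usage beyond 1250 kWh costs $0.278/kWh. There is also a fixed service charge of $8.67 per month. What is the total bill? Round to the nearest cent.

First 750 kWh × $0.113 = $84.75
Next 500 kWh × $0.202 = $101.00
Remaining 376 kWh × $0.278 = $104.53
Energy charge = $290.28; + service $8.67 = $298.95

$298.95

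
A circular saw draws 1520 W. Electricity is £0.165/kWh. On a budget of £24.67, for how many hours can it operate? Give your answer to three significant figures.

98.4 h

Energy budget = £24.67 / £0.165 per kWh = 149.5 kWh = 149,515 Wh
Runtime = 149,515 Wh / 1520 W = 98.37 h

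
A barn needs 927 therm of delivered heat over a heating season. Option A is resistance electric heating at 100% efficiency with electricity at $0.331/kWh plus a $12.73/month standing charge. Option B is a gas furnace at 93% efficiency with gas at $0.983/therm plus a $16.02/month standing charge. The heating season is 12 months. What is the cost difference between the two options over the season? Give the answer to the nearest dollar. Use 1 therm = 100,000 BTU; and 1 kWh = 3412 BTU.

$7974

Heat load = 927 therm × 100,000 = 92,700,000 BTU
Gas: input = 92,700,000 / 0.93 = 99,677,419 BTU = 996.8 therm → 996.8 × $0.983 = $979.83; + 12 × $16.02 standing = $1,172.07
Electric: 92,700,000 BTU / 3412 = 27,170 kWh → × $0.331 = $8,992.88; + 12 × $12.73 standing = $9,145.64
Difference = |$1,172.07 − $9,145.64| = $7,973.57 ≈ $7974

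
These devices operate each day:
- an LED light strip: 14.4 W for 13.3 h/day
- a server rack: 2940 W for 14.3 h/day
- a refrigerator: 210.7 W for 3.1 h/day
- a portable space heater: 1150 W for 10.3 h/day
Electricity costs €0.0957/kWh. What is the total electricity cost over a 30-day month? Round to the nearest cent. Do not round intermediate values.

LED light strip: 14.4 W × 13.3 h × 30 d = 5,746 Wh = 5.746 kWh
server rack: 2940 W × 14.3 h × 30 d = 1,261,260 Wh = 1,261 kWh
refrigerator: 210.7 W × 3.1 h × 30 d = 19,595 Wh = 19.6 kWh
portable space heater: 1150 W × 10.3 h × 30 d = 355,350 Wh = 355.4 kWh
Total energy = 5.746 + 1,261 + 19.6 + 355.4 = 1,642 kWh
Cost = 1,642 kWh × €0.0957 = €157.13

€157.13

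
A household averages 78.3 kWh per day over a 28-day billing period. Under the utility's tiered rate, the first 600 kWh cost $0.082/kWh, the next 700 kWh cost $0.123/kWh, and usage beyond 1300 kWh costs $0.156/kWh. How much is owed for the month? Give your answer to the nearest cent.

$274.51

Usage = 78.3 kWh/day × 28 days = 2192.4 kWh
First 600 kWh × $0.082 = $49.20
Next 700 kWh × $0.123 = $86.10
Remaining 892.4 kWh × $0.156 = $139.21
Total = $274.51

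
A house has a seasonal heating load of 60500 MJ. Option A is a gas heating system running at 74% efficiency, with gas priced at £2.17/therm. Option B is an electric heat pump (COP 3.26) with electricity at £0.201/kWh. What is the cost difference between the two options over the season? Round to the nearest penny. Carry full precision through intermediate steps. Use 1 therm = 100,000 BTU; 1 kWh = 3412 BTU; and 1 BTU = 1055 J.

Heat load = 60500 MJ = 60,500,000,000 J / 1055 = 57,345,972 BTU
Gas: input = 57,345,972 / 0.74 = 77,494,556 BTU = 774.9 therm → 774.9 × £2.17 = £1,681.63
Heat pump: 57,345,972 BTU / 3412 = 16,810 kWh heat; / 3.26 = 5,156 kWh in → × £0.201 = £1,036.27
Difference = |£1,681.63 − £1,036.27| = £645.36

£645.36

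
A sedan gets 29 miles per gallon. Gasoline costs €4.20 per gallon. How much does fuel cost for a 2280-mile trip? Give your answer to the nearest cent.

Fuel = 2280 mi / 29 mpg = 78.62 gal
Cost = 78.62 gal × €4.20/gal = €330.21

€330.21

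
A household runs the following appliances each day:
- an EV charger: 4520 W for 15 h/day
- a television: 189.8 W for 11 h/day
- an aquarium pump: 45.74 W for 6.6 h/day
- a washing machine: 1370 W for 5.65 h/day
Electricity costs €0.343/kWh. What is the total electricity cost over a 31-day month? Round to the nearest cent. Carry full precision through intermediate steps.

EV charger: 4520 W × 15 h × 31 d = 2,101,800 Wh = 2,102 kWh
television: 189.8 W × 11 h × 31 d = 64,722 Wh = 64.72 kWh
aquarium pump: 45.74 W × 6.6 h × 31 d = 9,358 Wh = 9.358 kWh
washing machine: 1370 W × 5.65 h × 31 d = 239,956 Wh = 240 kWh
Total energy = 2,102 + 64.72 + 9.358 + 240 = 2,416 kWh
Cost = 2,416 kWh × €0.343 = €828.63

€828.63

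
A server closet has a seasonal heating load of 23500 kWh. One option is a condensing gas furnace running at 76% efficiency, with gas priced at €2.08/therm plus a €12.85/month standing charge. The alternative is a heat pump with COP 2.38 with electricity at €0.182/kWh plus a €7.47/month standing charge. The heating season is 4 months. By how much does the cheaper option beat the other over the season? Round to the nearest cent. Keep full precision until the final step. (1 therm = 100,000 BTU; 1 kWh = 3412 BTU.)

Heat load = 23500 kWh × 3412 = 80,182,000 BTU
Gas: input = 80,182,000 / 0.76 = 105,502,632 BTU = 1,055 therm → 1,055 × €2.08 = €2,194.45; + 4 × €12.85 standing = €2,245.85
Heat pump: 80,182,000 BTU / 3412 = 23,500 kWh heat; / 2.38 = 9,874 kWh in → × €0.182 = €1,797.06; + 4 × €7.47 standing = €1,826.94
Difference = |€2,245.85 − €1,826.94| = €418.92

€418.92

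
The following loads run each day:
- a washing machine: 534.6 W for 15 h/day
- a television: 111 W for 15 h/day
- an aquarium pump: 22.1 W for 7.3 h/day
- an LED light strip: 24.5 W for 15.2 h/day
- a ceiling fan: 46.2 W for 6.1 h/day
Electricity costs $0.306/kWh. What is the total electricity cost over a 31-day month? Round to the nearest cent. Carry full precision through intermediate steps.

washing machine: 534.6 W × 15 h × 31 d = 248,589 Wh = 248.6 kWh
television: 111 W × 15 h × 31 d = 51,615 Wh = 51.62 kWh
aquarium pump: 22.1 W × 7.3 h × 31 d = 5,001 Wh = 5.001 kWh
LED light strip: 24.5 W × 15.2 h × 31 d = 11,544 Wh = 11.54 kWh
ceiling fan: 46.2 W × 6.1 h × 31 d = 8,736 Wh = 8.736 kWh
Total energy = 248.6 + 51.62 + 5.001 + 11.54 + 8.736 = 325.5 kWh
Cost = 325.5 kWh × $0.306 = $99.60

$99.60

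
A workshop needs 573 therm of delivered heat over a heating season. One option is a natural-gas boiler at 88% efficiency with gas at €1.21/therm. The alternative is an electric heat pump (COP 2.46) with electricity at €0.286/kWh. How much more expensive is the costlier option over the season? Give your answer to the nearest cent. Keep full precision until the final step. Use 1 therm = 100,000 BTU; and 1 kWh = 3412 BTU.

Heat load = 573 therm × 100,000 = 57,300,000 BTU
Gas: input = 57,300,000 / 0.88 = 65,113,636 BTU = 651.1 therm → 651.1 × €1.21 = €787.88
Heat pump: 57,300,000 BTU / 3412 = 16,790 kWh heat; / 2.46 = 6,827 kWh in → × €0.286 = €1,952.43
Difference = |€787.88 − €1,952.43| = €1,164.56

€1164.56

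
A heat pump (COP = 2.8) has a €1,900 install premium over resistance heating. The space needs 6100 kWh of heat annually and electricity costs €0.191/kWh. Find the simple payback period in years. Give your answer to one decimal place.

Resistance: 6100 kWh × €0.191 = €1,165.10/yr
Heat pump: 6100 / 2.8 = 2179 kWh in → × €0.191 = €416.11/yr
Annual savings = €748.99
Payback = €1,900 / €748.99 = 2.54 years

2.5 years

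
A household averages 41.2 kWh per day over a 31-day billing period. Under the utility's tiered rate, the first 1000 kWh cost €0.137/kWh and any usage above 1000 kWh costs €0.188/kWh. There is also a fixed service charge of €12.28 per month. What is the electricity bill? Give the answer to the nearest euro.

€201

Usage = 41.2 kWh/day × 31 days = 1277.2 kWh
First 1000 kWh × €0.137 = €137.00
Remaining 277.2 kWh × €0.188 = €52.11
Energy charge = €189.11; + service €12.28 = €201.39 ≈ €201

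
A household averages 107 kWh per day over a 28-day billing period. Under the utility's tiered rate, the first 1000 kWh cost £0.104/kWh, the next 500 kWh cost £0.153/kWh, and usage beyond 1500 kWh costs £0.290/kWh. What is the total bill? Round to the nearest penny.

Usage = 107 kWh/day × 28 days = 2996 kWh
First 1000 kWh × £0.104 = £104.00
Next 500 kWh × £0.153 = £76.50
Remaining 1496 kWh × £0.290 = £433.84
Total = £614.34

£614.34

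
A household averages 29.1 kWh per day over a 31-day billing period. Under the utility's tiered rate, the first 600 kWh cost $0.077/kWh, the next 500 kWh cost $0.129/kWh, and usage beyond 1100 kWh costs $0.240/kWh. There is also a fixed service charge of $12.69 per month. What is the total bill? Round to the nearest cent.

Usage = 29.1 kWh/day × 31 days = 902.1 kWh
First 600 kWh × $0.077 = $46.20
Next 302.1 kWh × $0.129 = $38.97
Remaining tier: 0 kWh (not reached)
Energy charge = $85.17; + service $12.69 = $97.86

$97.86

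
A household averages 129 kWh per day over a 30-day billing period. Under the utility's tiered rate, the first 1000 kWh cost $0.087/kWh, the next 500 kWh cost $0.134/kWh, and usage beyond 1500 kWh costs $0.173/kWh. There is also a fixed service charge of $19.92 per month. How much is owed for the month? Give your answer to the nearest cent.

$583.93

Usage = 129 kWh/day × 30 days = 3870 kWh
First 1000 kWh × $0.087 = $87.00
Next 500 kWh × $0.134 = $67.00
Remaining 2370 kWh × $0.173 = $410.01
Energy charge = $564.01; + service $19.92 = $583.93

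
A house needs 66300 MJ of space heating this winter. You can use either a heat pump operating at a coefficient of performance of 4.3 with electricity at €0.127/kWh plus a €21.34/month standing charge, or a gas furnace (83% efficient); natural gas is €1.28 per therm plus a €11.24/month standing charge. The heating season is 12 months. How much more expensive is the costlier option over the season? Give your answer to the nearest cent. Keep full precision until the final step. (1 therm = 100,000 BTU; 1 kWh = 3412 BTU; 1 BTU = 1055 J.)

€303.97

Heat load = 66300 MJ = 66,300,000,000 J / 1055 = 62,843,602 BTU
Gas: input = 62,843,602 / 0.83 = 75,715,183 BTU = 757.2 therm → 757.2 × €1.28 = €969.15; + 12 × €11.24 standing = €1,104.03
Heat pump: 62,843,602 BTU / 3412 = 18,420 kWh heat; / 4.3 = 4,283 kWh in → × €0.127 = €543.99; + 12 × €21.34 standing = €800.07
Difference = |€1,104.03 − €800.07| = €303.97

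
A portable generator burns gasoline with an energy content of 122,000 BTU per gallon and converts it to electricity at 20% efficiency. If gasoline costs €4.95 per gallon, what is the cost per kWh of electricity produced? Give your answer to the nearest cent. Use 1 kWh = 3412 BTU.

€0.69

Electrical output per gallon = 122,000 BTU × 0.20 / 3412 BTU/kWh = 7.151 kWh
Cost per kWh = €4.95 / 7.151 kWh = €0.692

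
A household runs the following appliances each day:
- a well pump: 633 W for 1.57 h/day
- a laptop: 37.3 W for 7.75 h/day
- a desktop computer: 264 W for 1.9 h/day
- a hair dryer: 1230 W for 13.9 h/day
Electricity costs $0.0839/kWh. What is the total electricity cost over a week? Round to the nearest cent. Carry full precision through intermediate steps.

$11.09

well pump: 633 W × 1.57 h × 7 d = 6,957 Wh = 6.957 kWh
laptop: 37.3 W × 7.75 h × 7 d = 2,024 Wh = 2.024 kWh
desktop computer: 264 W × 1.9 h × 7 d = 3,511 Wh = 3.511 kWh
hair dryer: 1230 W × 13.9 h × 7 d = 119,679 Wh = 119.7 kWh
Total energy = 6.957 + 2.024 + 3.511 + 119.7 = 132.2 kWh
Cost = 132.2 kWh × $0.0839 = $11.09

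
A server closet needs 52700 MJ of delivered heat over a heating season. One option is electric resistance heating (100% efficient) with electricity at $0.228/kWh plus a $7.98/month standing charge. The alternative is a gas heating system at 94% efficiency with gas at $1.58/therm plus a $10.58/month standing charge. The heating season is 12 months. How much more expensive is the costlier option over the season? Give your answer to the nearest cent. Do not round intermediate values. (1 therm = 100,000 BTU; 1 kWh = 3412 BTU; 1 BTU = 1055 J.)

$2467.15

Heat load = 52700 MJ = 52,700,000,000 J / 1055 = 49,952,607 BTU
Gas: input = 49,952,607 / 0.94 = 53,141,071 BTU = 531.4 therm → 531.4 × $1.58 = $839.63; + 12 × $10.58 standing = $966.59
Electric: 49,952,607 BTU / 3412 = 14,640 kWh → × $0.228 = $3,337.98; + 12 × $7.98 standing = $3,433.74
Difference = |$966.59 − $3,433.74| = $2,467.15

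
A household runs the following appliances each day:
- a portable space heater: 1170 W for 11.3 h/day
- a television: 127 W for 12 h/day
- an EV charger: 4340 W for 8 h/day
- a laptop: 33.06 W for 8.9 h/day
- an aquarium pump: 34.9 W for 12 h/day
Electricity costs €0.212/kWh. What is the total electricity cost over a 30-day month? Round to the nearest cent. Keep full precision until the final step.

portable space heater: 1170 W × 11.3 h × 30 d = 396,630 Wh = 396.6 kWh
television: 127 W × 12 h × 30 d = 45,720 Wh = 45.72 kWh
EV charger: 4340 W × 8 h × 30 d = 1,041,600 Wh = 1,042 kWh
laptop: 33.06 W × 8.9 h × 30 d = 8,827 Wh = 8.827 kWh
aquarium pump: 34.9 W × 12 h × 30 d = 12,564 Wh = 12.56 kWh
Total energy = 396.6 + 45.72 + 1,042 + 8.827 + 12.56 = 1,505 kWh
Cost = 1,505 kWh × €0.212 = €319.13

€319.13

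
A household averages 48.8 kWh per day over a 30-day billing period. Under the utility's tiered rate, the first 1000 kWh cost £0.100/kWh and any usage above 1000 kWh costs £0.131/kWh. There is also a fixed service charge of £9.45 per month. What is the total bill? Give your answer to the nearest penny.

Usage = 48.8 kWh/day × 30 days = 1464 kWh
First 1000 kWh × £0.100 = £100.00
Remaining 464 kWh × £0.131 = £60.78
Energy charge = £160.78; + service £9.45 = £170.23

£170.23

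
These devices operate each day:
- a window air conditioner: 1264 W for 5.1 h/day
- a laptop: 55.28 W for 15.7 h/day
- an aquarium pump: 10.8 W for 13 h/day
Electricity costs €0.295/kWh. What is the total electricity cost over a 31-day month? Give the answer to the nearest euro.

€68

window air conditioner: 1264 W × 5.1 h × 31 d = 199,838 Wh = 199.8 kWh
laptop: 55.28 W × 15.7 h × 31 d = 26,905 Wh = 26.9 kWh
aquarium pump: 10.8 W × 13 h × 31 d = 4,352 Wh = 4.352 kWh
Total energy = 199.8 + 26.9 + 4.352 = 231.1 kWh
Cost = 231.1 kWh × €0.295 = €68.17 ≈ €68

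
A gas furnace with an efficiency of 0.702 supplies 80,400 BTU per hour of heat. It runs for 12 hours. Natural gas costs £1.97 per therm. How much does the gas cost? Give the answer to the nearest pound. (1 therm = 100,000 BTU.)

£27

Heat delivered = 80,400 BTU/h × 12 h = 964,800 BTU
Gas input = 964,800 / 0.702 = 1,374,359 BTU
= 1,374,359 / 100,000 = 13.74 therm
Cost = 13.74 × £1.97/therm = £27.07 ≈ £27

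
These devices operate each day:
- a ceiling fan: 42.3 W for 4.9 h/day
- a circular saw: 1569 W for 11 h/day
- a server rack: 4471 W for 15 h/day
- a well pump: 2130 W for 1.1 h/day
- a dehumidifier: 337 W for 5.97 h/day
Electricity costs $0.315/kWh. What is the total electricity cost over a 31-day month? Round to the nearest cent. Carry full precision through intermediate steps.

ceiling fan: 42.3 W × 4.9 h × 31 d = 6,425 Wh = 6.425 kWh
circular saw: 1569 W × 11 h × 31 d = 535,029 Wh = 535 kWh
server rack: 4471 W × 15 h × 31 d = 2,079,015 Wh = 2,079 kWh
well pump: 2130 W × 1.1 h × 31 d = 72,633 Wh = 72.63 kWh
dehumidifier: 337 W × 5.97 h × 31 d = 62,369 Wh = 62.37 kWh
Total energy = 6.425 + 535 + 2,079 + 72.63 + 62.37 = 2,755 kWh
Cost = 2,755 kWh × $0.315 = $867.97

$867.97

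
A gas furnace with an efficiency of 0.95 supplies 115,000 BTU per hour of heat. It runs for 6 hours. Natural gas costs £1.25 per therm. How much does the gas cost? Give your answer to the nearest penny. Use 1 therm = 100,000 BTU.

Heat delivered = 115,000 BTU/h × 6 h = 690,000 BTU
Gas input = 690,000 / 0.95 = 726,316 BTU
= 726,316 / 100,000 = 7.263 therm
Cost = 7.263 × £1.25/therm = £9.08

£9.08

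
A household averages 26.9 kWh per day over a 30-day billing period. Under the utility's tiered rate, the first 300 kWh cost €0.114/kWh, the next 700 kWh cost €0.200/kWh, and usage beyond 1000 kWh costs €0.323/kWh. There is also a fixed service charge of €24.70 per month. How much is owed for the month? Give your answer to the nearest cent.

Usage = 26.9 kWh/day × 30 days = 807 kWh
First 300 kWh × €0.114 = €34.20
Next 507 kWh × €0.200 = €101.40
Remaining tier: 0 kWh (not reached)
Energy charge = €135.60; + service €24.70 = €160.30

€160.30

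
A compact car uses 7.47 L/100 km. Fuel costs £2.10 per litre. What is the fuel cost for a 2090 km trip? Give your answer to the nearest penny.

£327.86

Fuel = 7.47 L/100 km × 2090 km / 100 = 156.1 L
Cost = 156.1 L × £2.10/L = £327.86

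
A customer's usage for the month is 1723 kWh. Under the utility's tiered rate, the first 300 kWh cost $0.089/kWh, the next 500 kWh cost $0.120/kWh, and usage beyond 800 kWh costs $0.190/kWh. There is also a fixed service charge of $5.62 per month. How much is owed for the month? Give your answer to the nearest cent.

$267.69

First 300 kWh × $0.089 = $26.70
Next 500 kWh × $0.120 = $60.00
Remaining 923 kWh × $0.190 = $175.37
Energy charge = $262.07; + service $5.62 = $267.69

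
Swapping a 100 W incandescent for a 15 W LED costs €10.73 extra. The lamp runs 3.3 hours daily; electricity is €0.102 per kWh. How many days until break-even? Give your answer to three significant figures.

Power saved = 100 − 15 = 85 W
Daily energy saved = 85 W × 3.3 h = 280.5 Wh = 0.2805 kWh
Daily savings = 0.2805 × €0.102 = €0.0286
Payback = €10.73 / €0.0286 per day = 375 days

375 days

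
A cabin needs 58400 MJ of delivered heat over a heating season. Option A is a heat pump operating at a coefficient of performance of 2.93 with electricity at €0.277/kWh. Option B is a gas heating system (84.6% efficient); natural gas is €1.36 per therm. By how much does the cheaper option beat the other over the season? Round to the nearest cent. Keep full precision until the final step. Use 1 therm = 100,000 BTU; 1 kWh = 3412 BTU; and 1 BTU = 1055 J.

€643.91

Heat load = 58400 MJ = 58,400,000,000 J / 1055 = 55,355,450 BTU
Gas: input = 55,355,450 / 0.846 = 65,431,974 BTU = 654.3 therm → 654.3 × €1.36 = €889.87
Heat pump: 55,355,450 BTU / 3412 = 16,220 kWh heat; / 2.93 = 5,537 kWh in → × €0.277 = €1,533.78
Difference = |€889.87 − €1,533.78| = €643.91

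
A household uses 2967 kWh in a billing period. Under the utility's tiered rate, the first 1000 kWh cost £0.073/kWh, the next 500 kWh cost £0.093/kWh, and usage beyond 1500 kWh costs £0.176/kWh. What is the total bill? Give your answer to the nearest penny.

First 1000 kWh × £0.073 = £73.00
Next 500 kWh × £0.093 = £46.50
Remaining 1467 kWh × £0.176 = £258.19
Total = £377.69

£377.69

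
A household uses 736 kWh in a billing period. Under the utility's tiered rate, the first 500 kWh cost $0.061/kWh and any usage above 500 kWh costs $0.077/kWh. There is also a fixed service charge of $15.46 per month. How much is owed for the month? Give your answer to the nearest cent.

$64.13

First 500 kWh × $0.061 = $30.50
Remaining 236 kWh × $0.077 = $18.17
Energy charge = $48.67; + service $15.46 = $64.13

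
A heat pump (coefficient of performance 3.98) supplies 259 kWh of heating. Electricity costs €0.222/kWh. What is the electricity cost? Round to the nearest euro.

€14

Electrical input = 259 kWh / 3.98 = 65.08 kWh
Cost = 65.08 × €0.222/kWh = €14.45 ≈ €14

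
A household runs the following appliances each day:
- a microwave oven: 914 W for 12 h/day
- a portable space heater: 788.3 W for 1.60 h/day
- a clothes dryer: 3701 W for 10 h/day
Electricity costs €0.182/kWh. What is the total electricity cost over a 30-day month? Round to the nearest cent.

€268.85

microwave oven: 914 W × 12 h × 30 d = 329,040 Wh = 329 kWh
portable space heater: 788.3 W × 1.60 h × 30 d = 37,838 Wh = 37.84 kWh
clothes dryer: 3701 W × 10 h × 30 d = 1,110,300 Wh = 1,110 kWh
Total energy = 329 + 37.84 + 1,110 = 1,477 kWh
Cost = 1,477 kWh × €0.182 = €268.85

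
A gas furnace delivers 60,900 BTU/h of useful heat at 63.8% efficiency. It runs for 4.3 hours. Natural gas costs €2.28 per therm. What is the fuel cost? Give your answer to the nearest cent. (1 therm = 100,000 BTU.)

Heat delivered = 60,900 BTU/h × 4.3 h = 261,870 BTU
Gas input = 261,870 / 0.638 = 410,455 BTU
= 410,455 / 100,000 = 4.105 therm
Cost = 4.105 × €2.28/therm = €9.36

€9.36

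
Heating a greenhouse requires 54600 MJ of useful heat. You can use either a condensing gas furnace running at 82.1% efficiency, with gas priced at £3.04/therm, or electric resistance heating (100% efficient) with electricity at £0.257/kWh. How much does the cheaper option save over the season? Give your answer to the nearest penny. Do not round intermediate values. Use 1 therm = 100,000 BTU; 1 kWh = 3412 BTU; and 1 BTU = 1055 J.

Heat load = 54600 MJ = 54,600,000,000 J / 1055 = 51,753,555 BTU
Gas: input = 51,753,555 / 0.821 = 63,037,216 BTU = 630.4 therm → 630.4 × £3.04 = £1,916.33
Electric: 51,753,555 BTU / 3412 = 15,170 kWh → × £0.257 = £3,898.20
Difference = |£1,916.33 − £3,898.20| = £1,981.87

£1981.87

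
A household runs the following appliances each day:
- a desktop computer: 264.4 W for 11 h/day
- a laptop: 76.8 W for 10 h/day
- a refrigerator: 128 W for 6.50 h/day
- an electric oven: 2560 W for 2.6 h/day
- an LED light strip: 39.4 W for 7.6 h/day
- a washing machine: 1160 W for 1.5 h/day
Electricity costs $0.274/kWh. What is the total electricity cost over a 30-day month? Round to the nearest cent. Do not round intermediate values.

desktop computer: 264.4 W × 11 h × 30 d = 87,252 Wh = 87.25 kWh
laptop: 76.8 W × 10 h × 30 d = 23,040 Wh = 23.04 kWh
refrigerator: 128 W × 6.50 h × 30 d = 24,960 Wh = 24.96 kWh
electric oven: 2560 W × 2.6 h × 30 d = 199,680 Wh = 199.7 kWh
LED light strip: 39.4 W × 7.6 h × 30 d = 8,983 Wh = 8.983 kWh
washing machine: 1160 W × 1.5 h × 30 d = 52,200 Wh = 52.2 kWh
Total energy = 87.25 + 23.04 + 24.96 + 199.7 + 8.983 + 52.2 = 396.1 kWh
Cost = 396.1 kWh × $0.274 = $108.54

$108.54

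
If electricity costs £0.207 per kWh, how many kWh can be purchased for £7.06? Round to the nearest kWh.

£7.06 / £0.207 per kWh = 34.11 kWh

34 kWh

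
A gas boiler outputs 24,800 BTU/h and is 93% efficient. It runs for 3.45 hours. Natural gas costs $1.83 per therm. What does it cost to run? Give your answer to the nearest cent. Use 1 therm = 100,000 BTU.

$1.68

Heat delivered = 24,800 BTU/h × 3.45 h = 85,560 BTU
Gas input = 85,560 / 0.930 = 92,000 BTU
= 92,000 / 100,000 = 0.92 therm
Cost = 0.92 × $1.83/therm = $1.68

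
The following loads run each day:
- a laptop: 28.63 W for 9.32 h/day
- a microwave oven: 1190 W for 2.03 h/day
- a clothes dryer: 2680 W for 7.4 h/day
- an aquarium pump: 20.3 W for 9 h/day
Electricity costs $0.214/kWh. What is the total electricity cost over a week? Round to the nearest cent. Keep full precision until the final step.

$34.00

laptop: 28.63 W × 9.32 h × 7 d = 1,868 Wh = 1.868 kWh
microwave oven: 1190 W × 2.03 h × 7 d = 16,910 Wh = 16.91 kWh
clothes dryer: 2680 W × 7.4 h × 7 d = 138,824 Wh = 138.8 kWh
aquarium pump: 20.3 W × 9 h × 7 d = 1,279 Wh = 1.279 kWh
Total energy = 1.868 + 16.91 + 138.8 + 1.279 = 158.9 kWh
Cost = 158.9 kWh × $0.214 = $34.00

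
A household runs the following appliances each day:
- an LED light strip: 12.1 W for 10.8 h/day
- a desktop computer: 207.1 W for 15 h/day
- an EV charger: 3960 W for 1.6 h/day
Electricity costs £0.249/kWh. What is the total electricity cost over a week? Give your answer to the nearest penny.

LED light strip: 12.1 W × 10.8 h × 7 d = 915 Wh = 0.9148 kWh
desktop computer: 207.1 W × 15 h × 7 d = 21,746 Wh = 21.75 kWh
EV charger: 3960 W × 1.6 h × 7 d = 44,352 Wh = 44.35 kWh
Total energy = 0.9148 + 21.75 + 44.35 = 67.01 kWh
Cost = 67.01 kWh × £0.249 = £16.69

£16.69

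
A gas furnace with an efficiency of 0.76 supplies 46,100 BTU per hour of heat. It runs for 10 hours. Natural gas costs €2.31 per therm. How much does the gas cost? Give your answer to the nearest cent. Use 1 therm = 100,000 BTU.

Heat delivered = 46,100 BTU/h × 10 h = 461,000 BTU
Gas input = 461,000 / 0.76 = 606,579 BTU
= 606,579 / 100,000 = 6.066 therm
Cost = 6.066 × €2.31/therm = €14.01

€14.01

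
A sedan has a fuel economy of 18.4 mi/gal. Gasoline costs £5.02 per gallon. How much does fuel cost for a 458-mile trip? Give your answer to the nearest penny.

Fuel = 458 mi / 18.4 mpg = 24.89 gal
Cost = 24.89 gal × £5.02/gal = £124.95

£124.95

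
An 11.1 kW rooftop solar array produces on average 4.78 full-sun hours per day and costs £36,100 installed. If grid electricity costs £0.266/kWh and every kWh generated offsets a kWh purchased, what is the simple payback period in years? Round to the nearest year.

7 years

Daily generation = 11.1 kW × 4.78 h = 53.06 kWh
Annual generation = 53.06 × 365 = 19366 kWh
Annual savings = 19366 × £0.266 = £5,151.40
Payback = £36,100 / £5,151.40 = 7.01 years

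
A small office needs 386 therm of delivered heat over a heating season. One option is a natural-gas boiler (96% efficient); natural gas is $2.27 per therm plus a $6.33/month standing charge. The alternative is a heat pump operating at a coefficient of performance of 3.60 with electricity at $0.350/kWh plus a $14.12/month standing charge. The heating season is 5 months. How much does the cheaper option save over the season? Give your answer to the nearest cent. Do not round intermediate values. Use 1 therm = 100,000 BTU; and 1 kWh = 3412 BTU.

Heat load = 386 therm × 100,000 = 38,600,000 BTU
Gas: input = 38,600,000 / 0.96 = 40,208,333 BTU = 402.1 therm → 402.1 × $2.27 = $912.73; + 5 × $6.33 standing = $944.38
Heat pump: 38,600,000 BTU / 3412 = 11,310 kWh heat; / 3.60 = 3,143 kWh in → × $0.350 = $1,099.88; + 5 × $14.12 standing = $1,170.48
Difference = |$944.38 − $1,170.48| = $226.10

$226.10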